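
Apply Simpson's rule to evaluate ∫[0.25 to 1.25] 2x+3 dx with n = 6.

f(x) = 2x+3
a = 0.25, b = 1.25, n = 6
h = (b - a)/n = 0.166667

Simpson's rule: (h/3)[f(x₀) + 4f(x₁) + 2f(x₂) + ... + f(xₙ)]

x_0 = 0.2500, f(x_0) = 3.500000, coefficient = 1
x_1 = 0.4167, f(x_1) = 3.833333, coefficient = 4
x_2 = 0.5833, f(x_2) = 4.166667, coefficient = 2
x_3 = 0.7500, f(x_3) = 4.500000, coefficient = 4
x_4 = 0.9167, f(x_4) = 4.833333, coefficient = 2
x_5 = 1.0833, f(x_5) = 5.166667, coefficient = 4
x_6 = 1.2500, f(x_6) = 5.500000, coefficient = 1

I ≈ (0.166667/3) × 81.000000 = 4.500000
Exact value: 4.500000
Error: 0.000000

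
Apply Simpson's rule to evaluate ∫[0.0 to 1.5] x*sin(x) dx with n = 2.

f(x) = x*sin(x)
a = 0.0, b = 1.5, n = 2
h = (b - a)/n = 0.750000

Simpson's rule: (h/3)[f(x₀) + 4f(x₁) + 2f(x₂) + ... + f(xₙ)]

x_0 = 0.0000, f(x_0) = 0.000000, coefficient = 1
x_1 = 0.7500, f(x_1) = 0.511229, coefficient = 4
x_2 = 1.5000, f(x_2) = 1.496242, coefficient = 1

I ≈ (0.750000/3) × 3.541159 = 0.885290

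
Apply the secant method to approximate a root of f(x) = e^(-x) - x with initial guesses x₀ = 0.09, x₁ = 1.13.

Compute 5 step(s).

f(x) = e^(-x) - x
x₀ = 0.09, x₁ = 1.13

Secant formula: x_{n+1} = x_n - f(x_n)(x_n - x_{n-1})/(f(x_n) - f(x_{n-1}))

Iteration 1:
  f(0.090000) = 0.823931
  f(1.130000) = -0.806967
  x_2 = 1.130000 - (-0.806967)×(1.130000 - 0.090000)/(-0.806967 - 0.823931)
       = 0.615409
Iteration 2:
  f(1.130000) = -0.806967
  f(0.615409) = -0.074989
  x_3 = 0.615409 - (-0.074989)×(0.615409 - 1.130000)/(-0.074989 - (-0.806967))
       = 0.562691
Iteration 3:
  f(0.615409) = -0.074989
  f(0.562691) = 0.006984
  x_4 = 0.562691 - 0.006984×(0.562691 - 0.615409)/(0.006984 - (-0.074989))
       = 0.567182
Iteration 4:
  f(0.562691) = 0.006984
  f(0.567182) = -0.000061
  x_5 = 0.567182 - (-0.000061)×(0.567182 - 0.562691)/(-0.000061 - 0.006984)
       = 0.567143
Iteration 5:
  f(0.567182) = -0.000061
  f(0.567143) = 0.000000
  x_6 = 0.567143 - 0.000000×(0.567143 - 0.567182)/(0.000000 - (-0.000061))
       = 0.567143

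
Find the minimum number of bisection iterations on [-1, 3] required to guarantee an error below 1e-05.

We need (b-a)/2^n ≤ 1e-05
(3 - (-1))/2^n ≤ 1e-05
4/2^n ≤ 1e-05
2^n ≥ 400000
n ≥ log₂(400000) = 18.61
n ≥ 19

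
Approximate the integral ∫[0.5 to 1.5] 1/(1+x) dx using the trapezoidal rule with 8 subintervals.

f(x) = 1/(1+x)
a = 0.5, b = 1.5, n = 8
h = (b - a)/n = 0.125000

Trapezoidal rule: (h/2)[f(x₀) + 2f(x₁) + 2f(x₂) + ... + f(xₙ)]

x_0 = 0.5000, f(x_0) = 0.666667, coefficient = 1
x_1 = 0.6250, f(x_1) = 0.615385, coefficient = 2
x_2 = 0.7500, f(x_2) = 0.571429, coefficient = 2
x_3 = 0.8750, f(x_3) = 0.533333, coefficient = 2
x_4 = 1.0000, f(x_4) = 0.500000, coefficient = 2
x_5 = 1.1250, f(x_5) = 0.470588, coefficient = 2
x_6 = 1.2500, f(x_6) = 0.444444, coefficient = 2
x_7 = 1.3750, f(x_7) = 0.421053, coefficient = 2
x_8 = 1.5000, f(x_8) = 0.400000, coefficient = 1

I ≈ (0.125000/2) × 8.179130 = 0.511196
Exact value: 0.510826
Error: 0.000370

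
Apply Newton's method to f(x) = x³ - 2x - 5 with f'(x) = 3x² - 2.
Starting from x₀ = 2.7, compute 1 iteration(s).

f(x) = x³ - 2x - 5
f'(x) = 3x² - 2
x₀ = 2.7

Newton-Raphson formula: x_{n+1} = x_n - f(x_n)/f'(x_n)

Iteration 1:
  f(2.700000) = 9.283000
  f'(2.700000) = 19.870000
  x_1 = 2.700000 - 9.283000/19.870000 = 2.232813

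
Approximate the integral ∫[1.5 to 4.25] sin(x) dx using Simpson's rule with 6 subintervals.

f(x) = sin(x)
a = 1.5, b = 4.25, n = 6
h = (b - a)/n = 0.458333

Simpson's rule: (h/3)[f(x₀) + 4f(x₁) + 2f(x₂) + ... + f(xₙ)]

x_0 = 1.5000, f(x_0) = 0.997495, coefficient = 1
x_1 = 1.9583, f(x_1) = 0.925843, coefficient = 4
x_2 = 2.4167, f(x_2) = 0.663080, coefficient = 2
x_3 = 2.8750, f(x_3) = 0.263446, coefficient = 4
x_4 = 3.3333, f(x_4) = -0.190568, coefficient = 2
x_5 = 3.7917, f(x_5) = -0.605245, coefficient = 4
x_6 = 4.2500, f(x_6) = -0.894989, coefficient = 1

I ≈ (0.458333/3) × 3.383703 = 0.516955
Exact value: 0.516825
Error: 0.000130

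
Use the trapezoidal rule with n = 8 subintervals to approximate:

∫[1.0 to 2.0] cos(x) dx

f(x) = cos(x)
a = 1.0, b = 2.0, n = 8
h = (b - a)/n = 0.125000

Trapezoidal rule: (h/2)[f(x₀) + 2f(x₁) + 2f(x₂) + ... + f(xₙ)]

x_0 = 1.0000, f(x_0) = 0.540302, coefficient = 1
x_1 = 1.1250, f(x_1) = 0.431177, coefficient = 2
x_2 = 1.2500, f(x_2) = 0.315322, coefficient = 2
x_3 = 1.3750, f(x_3) = 0.194548, coefficient = 2
x_4 = 1.5000, f(x_4) = 0.070737, coefficient = 2
x_5 = 1.6250, f(x_5) = -0.054177, coefficient = 2
x_6 = 1.7500, f(x_6) = -0.178246, coefficient = 2
x_7 = 1.8750, f(x_7) = -0.299534, coefficient = 2
x_8 = 2.0000, f(x_8) = -0.416147, coefficient = 1

I ≈ (0.125000/2) × 1.083810 = 0.067738
Exact value: 0.067826
Error: 0.000088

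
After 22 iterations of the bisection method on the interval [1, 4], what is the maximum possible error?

Bisection error bound: |error| ≤ (b-a)/2^n
|error| ≤ (4 - 1)/2^22 = 3/2^22
|error| ≤ 0.0000007153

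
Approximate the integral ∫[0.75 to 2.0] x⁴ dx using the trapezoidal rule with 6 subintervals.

f(x) = x⁴
a = 0.75, b = 2.0, n = 6
h = (b - a)/n = 0.208333

Trapezoidal rule: (h/2)[f(x₀) + 2f(x₁) + 2f(x₂) + ... + f(xₙ)]

x_0 = 0.7500, f(x_0) = 0.316406, coefficient = 1
x_1 = 0.9583, f(x_1) = 0.843464, coefficient = 2
x_2 = 1.1667, f(x_2) = 1.852623, coefficient = 2
x_3 = 1.3750, f(x_3) = 3.574463, coefficient = 2
x_4 = 1.5833, f(x_4) = 6.284770, coefficient = 2
x_5 = 1.7917, f(x_5) = 10.304546, coefficient = 2
x_6 = 2.0000, f(x_6) = 16.000000, coefficient = 1

I ≈ (0.208333/2) × 62.036139 = 6.462098
Exact value: 6.352539
Error: 0.109559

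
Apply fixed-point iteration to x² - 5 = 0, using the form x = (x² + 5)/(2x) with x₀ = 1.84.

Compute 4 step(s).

Equation: x² - 5 = 0
Fixed-point form: x = (x² + 5)/(2x)
x₀ = 1.84

x_1 = g(1.840000) = 2.278696
x_2 = g(2.278696) = 2.236467
x_3 = g(2.236467) = 2.236068
x_4 = g(2.236068) = 2.236068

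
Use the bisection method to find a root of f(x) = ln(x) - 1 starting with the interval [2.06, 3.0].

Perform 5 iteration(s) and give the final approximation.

f(x) = ln(x) - 1
Initial interval: [2.06, 3.0]

Iteration 1:
  c_1 = (2.060000 + 3.000000)/2 = 2.530000
  f(c_1) = f(2.530000) = -0.071781
  f(a) × f(c) ≥ 0, new interval: [2.530000, 3.000000]
Iteration 2:
  c_2 = (2.530000 + 3.000000)/2 = 2.765000
  f(c_2) = f(2.765000) = 0.017041
  f(a) × f(c) < 0, new interval: [2.530000, 2.765000]
Iteration 3:
  c_3 = (2.530000 + 2.765000)/2 = 2.647500
  f(c_3) = f(2.647500) = -0.026384
  f(a) × f(c) ≥ 0, new interval: [2.647500, 2.765000]
Iteration 4:
  c_4 = (2.647500 + 2.765000)/2 = 2.706250
  f(c_4) = f(2.706250) = -0.004436
  f(a) × f(c) ≥ 0, new interval: [2.706250, 2.765000]
Iteration 5:
  c_5 = (2.706250 + 2.765000)/2 = 2.735625
  f(c_5) = f(2.735625) = 0.006360
  f(a) × f(c) < 0, new interval: [2.706250, 2.735625]

After 5 iteration(s), the approximation is c_5 = 2.735625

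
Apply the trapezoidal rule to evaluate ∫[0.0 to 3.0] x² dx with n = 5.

f(x) = x²
a = 0.0, b = 3.0, n = 5
h = (b - a)/n = 0.600000

Trapezoidal rule: (h/2)[f(x₀) + 2f(x₁) + 2f(x₂) + ... + f(xₙ)]

x_0 = 0.0000, f(x_0) = 0.000000, coefficient = 1
x_1 = 0.6000, f(x_1) = 0.360000, coefficient = 2
x_2 = 1.2000, f(x_2) = 1.440000, coefficient = 2
x_3 = 1.8000, f(x_3) = 3.240000, coefficient = 2
x_4 = 2.4000, f(x_4) = 5.760000, coefficient = 2
x_5 = 3.0000, f(x_5) = 9.000000, coefficient = 1

I ≈ (0.600000/2) × 30.600000 = 9.180000
Exact value: 9.000000
Error: 0.180000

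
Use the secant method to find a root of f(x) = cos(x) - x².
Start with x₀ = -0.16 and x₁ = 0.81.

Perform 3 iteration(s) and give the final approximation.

f(x) = cos(x) - x²
x₀ = -0.16, x₁ = 0.81

Secant formula: x_{n+1} = x_n - f(x_n)(x_n - x_{n-1})/(f(x_n) - f(x_{n-1}))

Iteration 1:
  f(-0.160000) = 0.961627
  f(0.810000) = 0.033398
  x_2 = 0.810000 - 0.033398×(0.810000 - (-0.160000))/(0.033398 - 0.961627)
       = 0.844901
Iteration 2:
  f(0.810000) = 0.033398
  f(0.844901) = -0.050053
  x_3 = 0.844901 - (-0.050053)×(0.844901 - 0.810000)/(-0.050053 - 0.033398)
       = 0.823968
Iteration 3:
  f(0.844901) = -0.050053
  f(0.823968) = 0.000391
  x_4 = 0.823968 - 0.000391×(0.823968 - 0.844901)/(0.000391 - (-0.050053))
       = 0.824130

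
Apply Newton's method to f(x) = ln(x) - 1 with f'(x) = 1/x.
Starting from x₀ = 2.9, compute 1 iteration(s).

f(x) = ln(x) - 1
f'(x) = 1/x
x₀ = 2.9

Newton-Raphson formula: x_{n+1} = x_n - f(x_n)/f'(x_n)

Iteration 1:
  f(2.900000) = 0.064711
  f'(2.900000) = 0.344828
  x_1 = 2.900000 - 0.064711/0.344828 = 2.712339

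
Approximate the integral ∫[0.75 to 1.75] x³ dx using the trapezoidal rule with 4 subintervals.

f(x) = x³
a = 0.75, b = 1.75, n = 4
h = (b - a)/n = 0.250000

Trapezoidal rule: (h/2)[f(x₀) + 2f(x₁) + 2f(x₂) + ... + f(xₙ)]

x_0 = 0.7500, f(x_0) = 0.421875, coefficient = 1
x_1 = 1.0000, f(x_1) = 1.000000, coefficient = 2
x_2 = 1.2500, f(x_2) = 1.953125, coefficient = 2
x_3 = 1.5000, f(x_3) = 3.375000, coefficient = 2
x_4 = 1.7500, f(x_4) = 5.359375, coefficient = 1

I ≈ (0.250000/2) × 18.437500 = 2.304688
Exact value: 2.265625
Error: 0.039062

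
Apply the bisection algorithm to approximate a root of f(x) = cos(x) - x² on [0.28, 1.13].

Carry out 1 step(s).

f(x) = cos(x) - x²
Initial interval: [0.28, 1.13]

Iteration 1:
  c_1 = (0.280000 + 1.130000)/2 = 0.705000
  f(c_1) = f(0.705000) = 0.264587
  f(a) × f(c) ≥ 0, new interval: [0.705000, 1.130000]

After 1 iteration(s), the approximation is c_1 = 0.705000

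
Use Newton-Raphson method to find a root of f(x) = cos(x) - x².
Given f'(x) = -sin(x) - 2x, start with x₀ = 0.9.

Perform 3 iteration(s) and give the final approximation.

f(x) = cos(x) - x²
f'(x) = -sin(x) - 2x
x₀ = 0.9

Newton-Raphson formula: x_{n+1} = x_n - f(x_n)/f'(x_n)

Iteration 1:
  f(0.900000) = -0.188390
  f'(0.900000) = -2.583327
  x_1 = 0.900000 - (-0.188390)/(-2.583327) = 0.827075
Iteration 2:
  f(0.827075) = -0.007021
  f'(0.827075) = -2.390103
  x_2 = 0.827075 - (-0.007021)/(-2.390103) = 0.824137
Iteration 3:
  f(0.824137) = -0.000012
  f'(0.824137) = -2.382236
  x_3 = 0.824137 - (-0.000012)/(-2.382236) = 0.824132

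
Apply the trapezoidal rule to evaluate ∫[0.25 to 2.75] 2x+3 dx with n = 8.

f(x) = 2x+3
a = 0.25, b = 2.75, n = 8
h = (b - a)/n = 0.312500

Trapezoidal rule: (h/2)[f(x₀) + 2f(x₁) + 2f(x₂) + ... + f(xₙ)]

x_0 = 0.2500, f(x_0) = 3.500000, coefficient = 1
x_1 = 0.5625, f(x_1) = 4.125000, coefficient = 2
x_2 = 0.8750, f(x_2) = 4.750000, coefficient = 2
x_3 = 1.1875, f(x_3) = 5.375000, coefficient = 2
x_4 = 1.5000, f(x_4) = 6.000000, coefficient = 2
x_5 = 1.8125, f(x_5) = 6.625000, coefficient = 2
x_6 = 2.1250, f(x_6) = 7.250000, coefficient = 2
x_7 = 2.4375, f(x_7) = 7.875000, coefficient = 2
x_8 = 2.7500, f(x_8) = 8.500000, coefficient = 1

I ≈ (0.312500/2) × 96.000000 = 15.000000
Exact value: 15.000000
Error: 0.000000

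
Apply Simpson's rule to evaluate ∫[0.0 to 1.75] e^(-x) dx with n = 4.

f(x) = e^(-x)
a = 0.0, b = 1.75, n = 4
h = (b - a)/n = 0.437500

Simpson's rule: (h/3)[f(x₀) + 4f(x₁) + 2f(x₂) + ... + f(xₙ)]

x_0 = 0.0000, f(x_0) = 1.000000, coefficient = 1
x_1 = 0.4375, f(x_1) = 0.645649, coefficient = 4
x_2 = 0.8750, f(x_2) = 0.416862, coefficient = 2
x_3 = 1.3125, f(x_3) = 0.269146, coefficient = 4
x_4 = 1.7500, f(x_4) = 0.173774, coefficient = 1

I ≈ (0.437500/3) × 5.666677 = 0.826390
Exact value: 0.826226
Error: 0.000164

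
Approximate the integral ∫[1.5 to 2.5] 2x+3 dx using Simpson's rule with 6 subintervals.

f(x) = 2x+3
a = 1.5, b = 2.5, n = 6
h = (b - a)/n = 0.166667

Simpson's rule: (h/3)[f(x₀) + 4f(x₁) + 2f(x₂) + ... + f(xₙ)]

x_0 = 1.5000, f(x_0) = 6.000000, coefficient = 1
x_1 = 1.6667, f(x_1) = 6.333333, coefficient = 4
x_2 = 1.8333, f(x_2) = 6.666667, coefficient = 2
x_3 = 2.0000, f(x_3) = 7.000000, coefficient = 4
x_4 = 2.1667, f(x_4) = 7.333333, coefficient = 2
x_5 = 2.3333, f(x_5) = 7.666667, coefficient = 4
x_6 = 2.5000, f(x_6) = 8.000000, coefficient = 1

I ≈ (0.166667/3) × 126.000000 = 7.000000
Exact value: 7.000000
Error: 0.000000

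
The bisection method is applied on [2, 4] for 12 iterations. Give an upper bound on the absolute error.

Bisection error bound: |error| ≤ (b-a)/2^n
|error| ≤ (4 - 2)/2^12 = 2/2^12
|error| ≤ 0.0004882812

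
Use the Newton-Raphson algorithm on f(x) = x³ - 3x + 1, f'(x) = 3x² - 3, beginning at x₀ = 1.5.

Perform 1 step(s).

f(x) = x³ - 3x + 1
f'(x) = 3x² - 3
x₀ = 1.5

Newton-Raphson formula: x_{n+1} = x_n - f(x_n)/f'(x_n)

Iteration 1:
  f(1.500000) = -0.125000
  f'(1.500000) = 3.750000
  x_1 = 1.500000 - (-0.125000)/3.750000 = 1.533333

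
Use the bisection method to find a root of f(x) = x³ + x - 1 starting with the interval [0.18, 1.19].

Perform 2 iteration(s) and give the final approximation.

f(x) = x³ + x - 1
Initial interval: [0.18, 1.19]

Iteration 1:
  c_1 = (0.180000 + 1.190000)/2 = 0.685000
  f(c_1) = f(0.685000) = 0.006419
  f(a) × f(c) < 0, new interval: [0.180000, 0.685000]
Iteration 2:
  c_2 = (0.180000 + 0.685000)/2 = 0.432500
  f(c_2) = f(0.432500) = -0.486598
  f(a) × f(c) ≥ 0, new interval: [0.432500, 0.685000]

After 2 iteration(s), the approximation is c_2 = 0.432500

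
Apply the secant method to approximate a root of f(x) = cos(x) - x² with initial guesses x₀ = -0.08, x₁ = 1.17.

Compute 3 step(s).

f(x) = cos(x) - x²
x₀ = -0.08, x₁ = 1.17

Secant formula: x_{n+1} = x_n - f(x_n)(x_n - x_{n-1})/(f(x_n) - f(x_{n-1}))

Iteration 1:
  f(-0.080000) = 0.990402
  f(1.170000) = -0.978748
  x_2 = 1.170000 - (-0.978748)×(1.170000 - (-0.080000))/(-0.978748 - 0.990402)
       = 0.548699
Iteration 2:
  f(1.170000) = -0.978748
  f(0.548699) = 0.552134
  x_3 = 0.548699 - 0.552134×(0.548699 - 1.170000)/(0.552134 - (-0.978748))
       = 0.772780
Iteration 3:
  f(0.548699) = 0.552134
  f(0.772780) = 0.118785
  x_4 = 0.772780 - 0.118785×(0.772780 - 0.548699)/(0.118785 - 0.552134)
       = 0.834202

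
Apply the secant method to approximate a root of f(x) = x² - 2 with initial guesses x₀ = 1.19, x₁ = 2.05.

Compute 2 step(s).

f(x) = x² - 2
x₀ = 1.19, x₁ = 2.05

Secant formula: x_{n+1} = x_n - f(x_n)(x_n - x_{n-1})/(f(x_n) - f(x_{n-1}))

Iteration 1:
  f(1.190000) = -0.583900
  f(2.050000) = 2.202500
  x_2 = 2.050000 - 2.202500×(2.050000 - 1.190000)/(2.202500 - (-0.583900))
       = 1.370216
Iteration 2:
  f(2.050000) = 2.202500
  f(1.370216) = -0.122508
  x_3 = 1.370216 - (-0.122508)×(1.370216 - 2.050000)/(-0.122508 - 2.202500)
       = 1.406035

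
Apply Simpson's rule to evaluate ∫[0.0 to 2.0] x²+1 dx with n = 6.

f(x) = x²+1
a = 0.0, b = 2.0, n = 6
h = (b - a)/n = 0.333333

Simpson's rule: (h/3)[f(x₀) + 4f(x₁) + 2f(x₂) + ... + f(xₙ)]

x_0 = 0.0000, f(x_0) = 1.000000, coefficient = 1
x_1 = 0.3333, f(x_1) = 1.111111, coefficient = 4
x_2 = 0.6667, f(x_2) = 1.444444, coefficient = 2
x_3 = 1.0000, f(x_3) = 2.000000, coefficient = 4
x_4 = 1.3333, f(x_4) = 2.777778, coefficient = 2
x_5 = 1.6667, f(x_5) = 3.777778, coefficient = 4
x_6 = 2.0000, f(x_6) = 5.000000, coefficient = 1

I ≈ (0.333333/3) × 42.000000 = 4.666667
Exact value: 4.666667
Error: 0.000000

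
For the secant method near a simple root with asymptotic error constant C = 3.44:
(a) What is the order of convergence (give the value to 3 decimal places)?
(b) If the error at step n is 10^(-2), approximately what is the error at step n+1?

(a) Secant method has superlinear convergence with order φ = (1+√5)/2 ≈ 1.618.
    This means |e_{n+1}| ≈ C|e_n|^1.618.

(b) With |e_n| = 10^(-2) and C = 3.44:
    |e_{n+1}| ≈ 3.44 × (10^(-2))^1.618 = 3.44 × 10^(-3.24)

(a) ≈ 1.618 (golden ratio); (b) |e_{n+1}| ≈ 1.998e-03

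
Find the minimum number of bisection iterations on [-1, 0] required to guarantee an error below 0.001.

We need (b-a)/2^n ≤ 0.001
(0 - (-1))/2^n ≤ 0.001
1/2^n ≤ 0.001
2^n ≥ 1000
n ≥ log₂(1000) = 9.97
n ≥ 10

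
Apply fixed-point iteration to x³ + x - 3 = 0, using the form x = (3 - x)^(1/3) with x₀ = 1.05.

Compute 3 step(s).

Equation: x³ + x - 3 = 0
Fixed-point form: x = (3 - x)^(1/3)
x₀ = 1.05

x_1 = g(1.050000) = 1.249333
x_2 = g(1.249333) = 1.205224
x_3 = g(1.205224) = 1.215262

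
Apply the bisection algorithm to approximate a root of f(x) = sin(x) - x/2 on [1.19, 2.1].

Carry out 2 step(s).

f(x) = sin(x) - x/2
Initial interval: [1.19, 2.1]

Iteration 1:
  c_1 = (1.190000 + 2.100000)/2 = 1.645000
  f(c_1) = f(1.645000) = 0.174748
  f(a) × f(c) ≥ 0, new interval: [1.645000, 2.100000]
Iteration 2:
  c_2 = (1.645000 + 2.100000)/2 = 1.872500
  f(c_2) = f(1.872500) = 0.018582
  f(a) × f(c) ≥ 0, new interval: [1.872500, 2.100000]

After 2 iteration(s), the approximation is c_2 = 1.872500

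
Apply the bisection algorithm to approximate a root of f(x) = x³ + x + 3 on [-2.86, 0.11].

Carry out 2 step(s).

f(x) = x³ + x + 3
Initial interval: [-2.86, 0.11]

Iteration 1:
  c_1 = (-2.860000 + 0.110000)/2 = -1.375000
  f(c_1) = f(-1.375000) = -0.974609
  f(a) × f(c) ≥ 0, new interval: [-1.375000, 0.110000]
Iteration 2:
  c_2 = (-1.375000 + 0.110000)/2 = -0.632500
  f(c_2) = f(-0.632500) = 2.114464
  f(a) × f(c) < 0, new interval: [-1.375000, -0.632500]

After 2 iteration(s), the approximation is c_2 = -0.632500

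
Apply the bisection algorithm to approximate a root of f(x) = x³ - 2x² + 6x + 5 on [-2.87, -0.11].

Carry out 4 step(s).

f(x) = x³ - 2x² + 6x + 5
Initial interval: [-2.87, -0.11]

Iteration 1:
  c_1 = (-2.870000 + (-0.110000))/2 = -1.490000
  f(c_1) = f(-1.490000) = -11.688149
  f(a) × f(c) ≥ 0, new interval: [-1.490000, -0.110000]
Iteration 2:
  c_2 = (-1.490000 + (-0.110000))/2 = -0.800000
  f(c_2) = f(-0.800000) = -1.592000
  f(a) × f(c) ≥ 0, new interval: [-0.800000, -0.110000]
Iteration 3:
  c_3 = (-0.800000 + (-0.110000))/2 = -0.455000
  f(c_3) = f(-0.455000) = 1.761754
  f(a) × f(c) < 0, new interval: [-0.800000, -0.455000]
Iteration 4:
  c_4 = (-0.800000 + (-0.455000))/2 = -0.627500
  f(c_4) = f(-0.627500) = 0.200405
  f(a) × f(c) < 0, new interval: [-0.800000, -0.627500]

After 4 iteration(s), the approximation is c_4 = -0.627500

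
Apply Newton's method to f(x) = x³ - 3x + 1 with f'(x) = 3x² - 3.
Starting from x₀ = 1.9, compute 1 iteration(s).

f(x) = x³ - 3x + 1
f'(x) = 3x² - 3
x₀ = 1.9

Newton-Raphson formula: x_{n+1} = x_n - f(x_n)/f'(x_n)

Iteration 1:
  f(1.900000) = 2.159000
  f'(1.900000) = 7.830000
  x_1 = 1.900000 - 2.159000/7.830000 = 1.624266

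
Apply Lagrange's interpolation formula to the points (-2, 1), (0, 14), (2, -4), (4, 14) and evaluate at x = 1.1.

Lagrange interpolation formula:
P(x) = Σ yᵢ × Lᵢ(x)
where Lᵢ(x) = Π_{j≠i} (x - xⱼ)/(xᵢ - xⱼ)

L_0(1.1) = (1.1 - 0)/(-2 - 0) × (1.1 - 2)/(-2 - 2) × (1.1 - 4)/(-2 - 4) = -0.059812
L_1(1.1) = (1.1 - (-2))/(0 - (-2)) × (1.1 - 2)/(0 - 2) × (1.1 - 4)/(0 - 4) = 0.505687
L_2(1.1) = (1.1 - (-2))/(2 - (-2)) × (1.1 - 0)/(2 - 0) × (1.1 - 4)/(2 - 4) = 0.618063
L_3(1.1) = (1.1 - (-2))/(4 - (-2)) × (1.1 - 0)/(4 - 0) × (1.1 - 2)/(4 - 2) = -0.063938

P(1.1) = 1×L_0(1.1) + 14×L_1(1.1) + (-4)×L_2(1.1) + 14×L_3(1.1)
P(1.1) = 3.652437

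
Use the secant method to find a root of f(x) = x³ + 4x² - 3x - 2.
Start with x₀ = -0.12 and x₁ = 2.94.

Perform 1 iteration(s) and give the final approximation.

f(x) = x³ + 4x² - 3x - 2
x₀ = -0.12, x₁ = 2.94

Secant formula: x_{n+1} = x_n - f(x_n)(x_n - x_{n-1})/(f(x_n) - f(x_{n-1}))

Iteration 1:
  f(-0.120000) = -1.584128
  f(2.940000) = 49.166584
  x_2 = 2.940000 - 49.166584×(2.940000 - (-0.120000))/(49.166584 - (-1.584128))
       = -0.024485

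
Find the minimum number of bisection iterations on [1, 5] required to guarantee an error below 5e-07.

We need (b-a)/2^n ≤ 5e-07
(5 - 1)/2^n ≤ 5e-07
4/2^n ≤ 5e-07
2^n ≥ 8000000
n ≥ log₂(8000000) = 22.93
n ≥ 23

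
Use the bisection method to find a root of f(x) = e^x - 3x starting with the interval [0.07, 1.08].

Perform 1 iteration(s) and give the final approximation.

f(x) = e^x - 3x
Initial interval: [0.07, 1.08]

Iteration 1:
  c_1 = (0.070000 + 1.080000)/2 = 0.575000
  f(c_1) = f(0.575000) = 0.052131
  f(a) × f(c) ≥ 0, new interval: [0.575000, 1.080000]

After 1 iteration(s), the approximation is c_1 = 0.575000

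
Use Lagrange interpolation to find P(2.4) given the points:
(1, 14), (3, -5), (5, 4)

Lagrange interpolation formula:
P(x) = Σ yᵢ × Lᵢ(x)
where Lᵢ(x) = Π_{j≠i} (x - xⱼ)/(xᵢ - xⱼ)

L_0(2.4) = (2.4 - 3)/(1 - 3) × (2.4 - 5)/(1 - 5) = 0.195000
L_1(2.4) = (2.4 - 1)/(3 - 1) × (2.4 - 5)/(3 - 5) = 0.910000
L_2(2.4) = (2.4 - 1)/(5 - 1) × (2.4 - 3)/(5 - 3) = -0.105000

P(2.4) = 14×L_0(2.4) + (-5)×L_1(2.4) + 4×L_2(2.4)
P(2.4) = -2.240000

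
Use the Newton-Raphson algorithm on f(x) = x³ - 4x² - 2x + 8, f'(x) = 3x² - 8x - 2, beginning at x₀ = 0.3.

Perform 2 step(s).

f(x) = x³ - 4x² - 2x + 8
f'(x) = 3x² - 8x - 2
x₀ = 0.3

Newton-Raphson formula: x_{n+1} = x_n - f(x_n)/f'(x_n)

Iteration 1:
  f(0.300000) = 7.067000
  f'(0.300000) = -4.130000
  x_1 = 0.300000 - 7.067000/(-4.130000) = 2.011138
Iteration 2:
  f(2.011138) = -4.066579
  f'(2.011138) = -5.955076
  x_2 = 2.011138 - (-4.066579)/(-5.955076) = 1.328262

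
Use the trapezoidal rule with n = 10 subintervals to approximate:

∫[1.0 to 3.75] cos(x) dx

f(x) = cos(x)
a = 1.0, b = 3.75, n = 10
h = (b - a)/n = 0.275000

Trapezoidal rule: (h/2)[f(x₀) + 2f(x₁) + 2f(x₂) + ... + f(xₙ)]

x_0 = 1.0000, f(x_0) = 0.540302, coefficient = 1
x_1 = 1.2750, f(x_1) = 0.291502, coefficient = 2
x_2 = 1.5500, f(x_2) = 0.020795, coefficient = 2
x_3 = 1.8250, f(x_3) = -0.251475, coefficient = 2
x_4 = 2.1000, f(x_4) = -0.504846, coefficient = 2
x_5 = 2.3750, f(x_5) = -0.720278, coefficient = 2
x_6 = 2.6500, f(x_6) = -0.881582, coefficient = 2
x_7 = 2.9250, f(x_7) = -0.976635, coefficient = 2
x_8 = 3.2000, f(x_8) = -0.998295, coefficient = 2
x_9 = 3.4750, f(x_9) = -0.944933, coefficient = 2
x_10 = 3.7500, f(x_10) = -0.820559, coefficient = 1

I ≈ (0.275000/2) × -10.211753 = -1.404116
Exact value: -1.413032
Error: 0.008916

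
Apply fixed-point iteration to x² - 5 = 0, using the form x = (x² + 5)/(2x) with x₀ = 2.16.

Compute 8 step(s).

Equation: x² - 5 = 0
Fixed-point form: x = (x² + 5)/(2x)
x₀ = 2.16

x_1 = g(2.160000) = 2.237407
x_2 = g(2.237407) = 2.236068
x_3 = g(2.236068) = 2.236068
x_4 = g(2.236068) = 2.236068
x_5 = g(2.236068) = 2.236068
x_6 = g(2.236068) = 2.236068
x_7 = g(2.236068) = 2.236068
x_8 = g(2.236068) = 2.236068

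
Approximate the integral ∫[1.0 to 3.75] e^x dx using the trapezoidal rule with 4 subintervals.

f(x) = e^x
a = 1.0, b = 3.75, n = 4
h = (b - a)/n = 0.687500

Trapezoidal rule: (h/2)[f(x₀) + 2f(x₁) + 2f(x₂) + ... + f(xₙ)]

x_0 = 1.0000, f(x_0) = 2.718282, coefficient = 1
x_1 = 1.6875, f(x_1) = 5.405949, coefficient = 2
x_2 = 2.3750, f(x_2) = 10.751013, coefficient = 2
x_3 = 3.0625, f(x_3) = 21.380943, coefficient = 2
x_4 = 3.7500, f(x_4) = 42.521082, coefficient = 1

I ≈ (0.687500/2) × 120.315174 = 41.358341
Exact value: 39.802800
Error: 1.555541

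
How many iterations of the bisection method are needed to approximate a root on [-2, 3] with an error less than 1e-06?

We need (b-a)/2^n ≤ 1e-06
(3 - (-2))/2^n ≤ 1e-06
5/2^n ≤ 1e-06
2^n ≥ 5000000
n ≥ log₂(5000000) = 22.25
n ≥ 23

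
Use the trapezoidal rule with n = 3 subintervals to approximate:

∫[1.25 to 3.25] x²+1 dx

f(x) = x²+1
a = 1.25, b = 3.25, n = 3
h = (b - a)/n = 0.666667

Trapezoidal rule: (h/2)[f(x₀) + 2f(x₁) + 2f(x₂) + ... + f(xₙ)]

x_0 = 1.2500, f(x_0) = 2.562500, coefficient = 1
x_1 = 1.9167, f(x_1) = 4.673611, coefficient = 2
x_2 = 2.5833, f(x_2) = 7.673611, coefficient = 2
x_3 = 3.2500, f(x_3) = 11.562500, coefficient = 1

I ≈ (0.666667/2) × 38.819444 = 12.939815
Exact value: 12.791667
Error: 0.148148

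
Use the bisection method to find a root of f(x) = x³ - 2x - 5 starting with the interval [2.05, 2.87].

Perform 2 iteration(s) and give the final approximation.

f(x) = x³ - 2x - 5
Initial interval: [2.05, 2.87]

Iteration 1:
  c_1 = (2.050000 + 2.870000)/2 = 2.460000
  f(c_1) = f(2.460000) = 4.966936
  f(a) × f(c) < 0, new interval: [2.050000, 2.460000]
Iteration 2:
  c_2 = (2.050000 + 2.460000)/2 = 2.255000
  f(c_2) = f(2.255000) = 1.956731
  f(a) × f(c) < 0, new interval: [2.050000, 2.255000]

After 2 iteration(s), the approximation is c_2 = 2.255000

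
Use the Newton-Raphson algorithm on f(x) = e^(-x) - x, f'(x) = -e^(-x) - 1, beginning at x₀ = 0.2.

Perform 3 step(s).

f(x) = e^(-x) - x
f'(x) = -e^(-x) - 1
x₀ = 0.2

Newton-Raphson formula: x_{n+1} = x_n - f(x_n)/f'(x_n)

Iteration 1:
  f(0.200000) = 0.618731
  f'(0.200000) = -1.818731
  x_1 = 0.200000 - 0.618731/(-1.818731) = 0.540199
Iteration 2:
  f(0.540199) = 0.042433
  f'(0.540199) = -1.582632
  x_2 = 0.540199 - 0.042433/(-1.582632) = 0.567011
Iteration 3:
  f(0.567011) = 0.000208
  f'(0.567011) = -1.567218
  x_3 = 0.567011 - 0.000208/(-1.567218) = 0.567143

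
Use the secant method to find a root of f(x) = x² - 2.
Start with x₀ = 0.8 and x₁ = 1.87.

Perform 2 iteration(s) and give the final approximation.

f(x) = x² - 2
x₀ = 0.8, x₁ = 1.87

Secant formula: x_{n+1} = x_n - f(x_n)(x_n - x_{n-1})/(f(x_n) - f(x_{n-1}))

Iteration 1:
  f(0.800000) = -1.360000
  f(1.870000) = 1.496900
  x_2 = 1.870000 - 1.496900×(1.870000 - 0.800000)/(1.496900 - (-1.360000))
       = 1.309363
Iteration 2:
  f(1.870000) = 1.496900
  f(1.309363) = -0.285568
  x_3 = 1.309363 - (-0.285568)×(1.309363 - 1.870000)/(-0.285568 - 1.496900)
       = 1.399182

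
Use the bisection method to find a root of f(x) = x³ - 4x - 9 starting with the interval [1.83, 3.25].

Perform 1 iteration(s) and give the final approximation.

f(x) = x³ - 4x - 9
Initial interval: [1.83, 3.25]

Iteration 1:
  c_1 = (1.830000 + 3.250000)/2 = 2.540000
  f(c_1) = f(2.540000) = -2.772936
  f(a) × f(c) ≥ 0, new interval: [2.540000, 3.250000]

After 1 iteration(s), the approximation is c_1 = 2.540000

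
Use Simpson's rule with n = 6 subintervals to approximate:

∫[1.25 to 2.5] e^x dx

f(x) = e^x
a = 1.25, b = 2.5, n = 6
h = (b - a)/n = 0.208333

Simpson's rule: (h/3)[f(x₀) + 4f(x₁) + 2f(x₂) + ... + f(xₙ)]

x_0 = 1.2500, f(x_0) = 3.490343, coefficient = 1
x_1 = 1.4583, f(x_1) = 4.298789, coefficient = 4
x_2 = 1.6667, f(x_2) = 5.294490, coefficient = 2
x_3 = 1.8750, f(x_3) = 6.520819, coefficient = 4
x_4 = 2.0833, f(x_4) = 8.031195, coefficient = 2
x_5 = 2.2917, f(x_5) = 9.891410, coefficient = 4
x_6 = 2.5000, f(x_6) = 12.182494, coefficient = 1

I ≈ (0.208333/3) × 125.168278 = 8.692242
Exact value: 8.692151
Error: 0.000091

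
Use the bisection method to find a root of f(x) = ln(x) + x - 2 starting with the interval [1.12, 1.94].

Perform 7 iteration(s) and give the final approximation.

f(x) = ln(x) + x - 2
Initial interval: [1.12, 1.94]

Iteration 1:
  c_1 = (1.120000 + 1.940000)/2 = 1.530000
  f(c_1) = f(1.530000) = -0.044732
  f(a) × f(c) ≥ 0, new interval: [1.530000, 1.940000]
Iteration 2:
  c_2 = (1.530000 + 1.940000)/2 = 1.735000
  f(c_2) = f(1.735000) = 0.286007
  f(a) × f(c) < 0, new interval: [1.530000, 1.735000]
Iteration 3:
  c_3 = (1.530000 + 1.735000)/2 = 1.632500
  f(c_3) = f(1.632500) = 0.122613
  f(a) × f(c) < 0, new interval: [1.530000, 1.632500]
Iteration 4:
  c_4 = (1.530000 + 1.632500)/2 = 1.581250
  f(c_4) = f(1.581250) = 0.039466
  f(a) × f(c) < 0, new interval: [1.530000, 1.581250]
Iteration 5:
  c_5 = (1.530000 + 1.581250)/2 = 1.555625
  f(c_5) = f(1.555625) = -0.002498
  f(a) × f(c) ≥ 0, new interval: [1.555625, 1.581250]
Iteration 6:
  c_6 = (1.555625 + 1.581250)/2 = 1.568437
  f(c_6) = f(1.568437) = 0.018517
  f(a) × f(c) < 0, new interval: [1.555625, 1.568437]
Iteration 7:
  c_7 = (1.555625 + 1.568437)/2 = 1.562031
  f(c_7) = f(1.562031) = 0.008018
  f(a) × f(c) < 0, new interval: [1.555625, 1.562031]

After 7 iteration(s), the approximation is c_7 = 1.562031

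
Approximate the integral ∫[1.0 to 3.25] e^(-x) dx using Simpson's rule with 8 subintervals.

f(x) = e^(-x)
a = 1.0, b = 3.25, n = 8
h = (b - a)/n = 0.281250

Simpson's rule: (h/3)[f(x₀) + 4f(x₁) + 2f(x₂) + ... + f(xₙ)]

x_0 = 1.0000, f(x_0) = 0.367879, coefficient = 1
x_1 = 1.2812, f(x_1) = 0.277690, coefficient = 4
x_2 = 1.5625, f(x_2) = 0.209611, coefficient = 2
x_3 = 1.8438, f(x_3) = 0.158223, coefficient = 4
x_4 = 2.1250, f(x_4) = 0.119433, coefficient = 2
x_5 = 2.4062, f(x_5) = 0.090153, coefficient = 4
x_6 = 2.6875, f(x_6) = 0.068051, coefficient = 2
x_7 = 2.9688, f(x_7) = 0.051367, coefficient = 4
x_8 = 3.2500, f(x_8) = 0.038774, coefficient = 1

I ≈ (0.281250/3) × 3.510577 = 0.329117
Exact value: 0.329105
Error: 0.000011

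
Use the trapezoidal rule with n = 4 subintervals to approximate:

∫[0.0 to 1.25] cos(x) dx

f(x) = cos(x)
a = 0.0, b = 1.25, n = 4
h = (b - a)/n = 0.312500

Trapezoidal rule: (h/2)[f(x₀) + 2f(x₁) + 2f(x₂) + ... + f(xₙ)]

x_0 = 0.0000, f(x_0) = 1.000000, coefficient = 1
x_1 = 0.3125, f(x_1) = 0.951568, coefficient = 2
x_2 = 0.6250, f(x_2) = 0.810963, coefficient = 2
x_3 = 0.9375, f(x_3) = 0.591805, coefficient = 2
x_4 = 1.2500, f(x_4) = 0.315322, coefficient = 1

I ≈ (0.312500/2) × 6.023995 = 0.941249
Exact value: 0.948985
Error: 0.007735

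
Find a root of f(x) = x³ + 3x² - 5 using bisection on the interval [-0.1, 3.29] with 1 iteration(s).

f(x) = x³ + 3x² - 5
Initial interval: [-0.1, 3.29]

Iteration 1:
  c_1 = (-0.100000 + 3.290000)/2 = 1.595000
  f(c_1) = f(1.595000) = 6.689795
  f(a) × f(c) < 0, new interval: [-0.100000, 1.595000]

After 1 iteration(s), the approximation is c_1 = 1.595000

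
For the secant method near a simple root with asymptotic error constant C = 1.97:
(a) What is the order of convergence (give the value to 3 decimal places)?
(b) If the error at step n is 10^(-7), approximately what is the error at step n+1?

(a) Secant method has superlinear convergence with order φ = (1+√5)/2 ≈ 1.618.
    This means |e_{n+1}| ≈ C|e_n|^1.618.

(b) With |e_n| = 10^(-7) and C = 1.97:
    |e_{n+1}| ≈ 1.97 × (10^(-7))^1.618 = 1.97 × 10^(-11.33)

(a) ≈ 1.618 (golden ratio); (b) |e_{n+1}| ≈ 9.295e-12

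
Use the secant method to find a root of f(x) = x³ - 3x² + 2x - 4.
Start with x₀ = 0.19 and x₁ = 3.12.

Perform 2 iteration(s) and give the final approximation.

f(x) = x³ - 3x² + 2x - 4
x₀ = 0.19, x₁ = 3.12

Secant formula: x_{n+1} = x_n - f(x_n)(x_n - x_{n-1})/(f(x_n) - f(x_{n-1}))

Iteration 1:
  f(0.190000) = -3.721441
  f(3.120000) = 3.408128
  x_2 = 3.120000 - 3.408128×(3.120000 - 0.190000)/(3.408128 - (-3.721441))
       = 1.719380
Iteration 2:
  f(3.120000) = 3.408128
  f(1.719380) = -4.347095
  x_3 = 1.719380 - (-4.347095)×(1.719380 - 3.120000)/(-4.347095 - 3.408128)
       = 2.504480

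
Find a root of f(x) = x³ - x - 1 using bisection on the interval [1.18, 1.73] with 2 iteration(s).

f(x) = x³ - x - 1
Initial interval: [1.18, 1.73]

Iteration 1:
  c_1 = (1.180000 + 1.730000)/2 = 1.455000
  f(c_1) = f(1.455000) = 0.625271
  f(a) × f(c) < 0, new interval: [1.180000, 1.455000]
Iteration 2:
  c_2 = (1.180000 + 1.455000)/2 = 1.317500
  f(c_2) = f(1.317500) = -0.030575
  f(a) × f(c) ≥ 0, new interval: [1.317500, 1.455000]

After 2 iteration(s), the approximation is c_2 = 1.317500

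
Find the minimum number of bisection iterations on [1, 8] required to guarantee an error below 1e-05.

We need (b-a)/2^n ≤ 1e-05
(8 - 1)/2^n ≤ 1e-05
7/2^n ≤ 1e-05
2^n ≥ 700000
n ≥ log₂(700000) = 19.42
n ≥ 20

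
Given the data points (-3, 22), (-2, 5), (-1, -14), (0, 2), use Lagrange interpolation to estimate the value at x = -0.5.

Lagrange interpolation formula:
P(x) = Σ yᵢ × Lᵢ(x)
where Lᵢ(x) = Π_{j≠i} (x - xⱼ)/(xᵢ - xⱼ)

L_0(-0.5) = (-0.5 - (-2))/(-3 - (-2)) × (-0.5 - (-1))/(-3 - (-1)) × (-0.5 - 0)/(-3 - 0) = 0.062500
L_1(-0.5) = (-0.5 - (-3))/(-2 - (-3)) × (-0.5 - (-1))/(-2 - (-1)) × (-0.5 - 0)/(-2 - 0) = -0.312500
L_2(-0.5) = (-0.5 - (-3))/(-1 - (-3)) × (-0.5 - (-2))/(-1 - (-2)) × (-0.5 - 0)/(-1 - 0) = 0.937500
L_3(-0.5) = (-0.5 - (-3))/(0 - (-3)) × (-0.5 - (-2))/(0 - (-2)) × (-0.5 - (-1))/(0 - (-1)) = 0.312500

P(-0.5) = 22×L_0(-0.5) + 5×L_1(-0.5) + (-14)×L_2(-0.5) + 2×L_3(-0.5)
P(-0.5) = -12.687500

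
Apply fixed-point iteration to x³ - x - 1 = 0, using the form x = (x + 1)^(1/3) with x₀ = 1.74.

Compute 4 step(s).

Equation: x³ - x - 1 = 0
Fixed-point form: x = (x + 1)^(1/3)
x₀ = 1.74

x_1 = g(1.740000) = 1.399319
x_2 = g(1.399319) = 1.338739
x_3 = g(1.338739) = 1.327376
x_4 = g(1.327376) = 1.325223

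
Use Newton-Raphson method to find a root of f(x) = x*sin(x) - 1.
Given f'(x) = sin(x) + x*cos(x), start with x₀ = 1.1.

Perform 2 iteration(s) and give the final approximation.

f(x) = x*sin(x) - 1
f'(x) = sin(x) + x*cos(x)
x₀ = 1.1

Newton-Raphson formula: x_{n+1} = x_n - f(x_n)/f'(x_n)

Iteration 1:
  f(1.100000) = -0.019672
  f'(1.100000) = 1.390163
  x_1 = 1.100000 - (-0.019672)/1.390163 = 1.114151
Iteration 2:
  f(1.114151) = -0.000009
  f'(1.114151) = 1.388810
  x_2 = 1.114151 - (-0.000009)/1.388810 = 1.114157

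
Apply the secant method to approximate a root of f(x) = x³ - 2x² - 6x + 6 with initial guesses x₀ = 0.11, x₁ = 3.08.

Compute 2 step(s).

f(x) = x³ - 2x² - 6x + 6
x₀ = 0.11, x₁ = 3.08

Secant formula: x_{n+1} = x_n - f(x_n)(x_n - x_{n-1})/(f(x_n) - f(x_{n-1}))

Iteration 1:
  f(0.110000) = 5.317131
  f(3.080000) = -2.234688
  x_2 = 3.080000 - (-2.234688)×(3.080000 - 0.110000)/(-2.234688 - 5.317131)
       = 2.201136
Iteration 2:
  f(3.080000) = -2.234688
  f(2.201136) = -6.232312
  x_3 = 2.201136 - (-6.232312)×(2.201136 - 3.080000)/(-6.232312 - (-2.234688))
       = 3.571289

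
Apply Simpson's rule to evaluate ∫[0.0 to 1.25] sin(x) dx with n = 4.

f(x) = sin(x)
a = 0.0, b = 1.25, n = 4
h = (b - a)/n = 0.312500

Simpson's rule: (h/3)[f(x₀) + 4f(x₁) + 2f(x₂) + ... + f(xₙ)]

x_0 = 0.0000, f(x_0) = 0.000000, coefficient = 1
x_1 = 0.3125, f(x_1) = 0.307439, coefficient = 4
x_2 = 0.6250, f(x_2) = 0.585097, coefficient = 2
x_3 = 0.9375, f(x_3) = 0.806081, coefficient = 4
x_4 = 1.2500, f(x_4) = 0.948985, coefficient = 1

I ≈ (0.312500/3) × 6.573258 = 0.684714
Exact value: 0.684678
Error: 0.000037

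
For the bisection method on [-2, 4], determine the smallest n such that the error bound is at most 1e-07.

We need (b-a)/2^n ≤ 1e-07
(4 - (-2))/2^n ≤ 1e-07
6/2^n ≤ 1e-07
2^n ≥ 60000000
n ≥ log₂(60000000) = 25.84
n ≥ 26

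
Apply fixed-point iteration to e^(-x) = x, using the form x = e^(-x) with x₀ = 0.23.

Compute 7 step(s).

Equation: e^(-x) = x
Fixed-point form: x = e^(-x)
x₀ = 0.23

x_1 = g(0.230000) = 0.794534
x_2 = g(0.794534) = 0.451792
x_3 = g(0.451792) = 0.636487
x_4 = g(0.636487) = 0.529148
x_5 = g(0.529148) = 0.589107
x_6 = g(0.589107) = 0.554823
x_7 = g(0.554823) = 0.574174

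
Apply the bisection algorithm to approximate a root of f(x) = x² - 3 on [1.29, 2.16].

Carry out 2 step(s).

f(x) = x² - 3
Initial interval: [1.29, 2.16]

Iteration 1:
  c_1 = (1.290000 + 2.160000)/2 = 1.725000
  f(c_1) = f(1.725000) = -0.024375
  f(a) × f(c) ≥ 0, new interval: [1.725000, 2.160000]
Iteration 2:
  c_2 = (1.725000 + 2.160000)/2 = 1.942500
  f(c_2) = f(1.942500) = 0.773306
  f(a) × f(c) < 0, new interval: [1.725000, 1.942500]

After 2 iteration(s), the approximation is c_2 = 1.942500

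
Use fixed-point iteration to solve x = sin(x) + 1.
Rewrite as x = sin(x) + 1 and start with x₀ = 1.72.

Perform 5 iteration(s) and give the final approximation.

Equation: x = sin(x) + 1
Fixed-point form: x = sin(x) + 1
x₀ = 1.72

x_1 = g(1.720000) = 1.988890
x_2 = g(1.988890) = 1.913865
x_3 = g(1.913865) = 1.941727
x_4 = g(1.941727) = 1.931990
x_5 = g(1.931990) = 1.935476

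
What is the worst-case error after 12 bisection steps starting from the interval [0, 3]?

Bisection error bound: |error| ≤ (b-a)/2^n
|error| ≤ (3 - 0)/2^12 = 3/2^12
|error| ≤ 0.0007324219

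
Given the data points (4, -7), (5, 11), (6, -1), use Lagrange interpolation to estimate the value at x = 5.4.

Lagrange interpolation formula:
P(x) = Σ yᵢ × Lᵢ(x)
where Lᵢ(x) = Π_{j≠i} (x - xⱼ)/(xᵢ - xⱼ)

L_0(5.4) = (5.4 - 5)/(4 - 5) × (5.4 - 6)/(4 - 6) = -0.120000
L_1(5.4) = (5.4 - 4)/(5 - 4) × (5.4 - 6)/(5 - 6) = 0.840000
L_2(5.4) = (5.4 - 4)/(6 - 4) × (5.4 - 5)/(6 - 5) = 0.280000

P(5.4) = (-7)×L_0(5.4) + 11×L_1(5.4) + (-1)×L_2(5.4)
P(5.4) = 9.800000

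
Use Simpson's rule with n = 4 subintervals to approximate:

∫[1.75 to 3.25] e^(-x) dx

f(x) = e^(-x)
a = 1.75, b = 3.25, n = 4
h = (b - a)/n = 0.375000

Simpson's rule: (h/3)[f(x₀) + 4f(x₁) + 2f(x₂) + ... + f(xₙ)]

x_0 = 1.7500, f(x_0) = 0.173774, coefficient = 1
x_1 = 2.1250, f(x_1) = 0.119433, coefficient = 4
x_2 = 2.5000, f(x_2) = 0.082085, coefficient = 2
x_3 = 2.8750, f(x_3) = 0.056416, coefficient = 4
x_4 = 3.2500, f(x_4) = 0.038774, coefficient = 1

I ≈ (0.375000/3) × 1.080115 = 0.135014
Exact value: 0.135000
Error: 0.000015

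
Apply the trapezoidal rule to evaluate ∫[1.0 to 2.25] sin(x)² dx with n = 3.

f(x) = sin(x)²
a = 1.0, b = 2.25, n = 3
h = (b - a)/n = 0.416667

Trapezoidal rule: (h/2)[f(x₀) + 2f(x₁) + 2f(x₂) + ... + f(xₙ)]

x_0 = 1.0000, f(x_0) = 0.708073, coefficient = 1
x_1 = 1.4167, f(x_1) = 0.976432, coefficient = 2
x_2 = 1.8333, f(x_2) = 0.932643, coefficient = 2
x_3 = 2.2500, f(x_3) = 0.605398, coefficient = 1

I ≈ (0.416667/2) × 5.131621 = 1.069088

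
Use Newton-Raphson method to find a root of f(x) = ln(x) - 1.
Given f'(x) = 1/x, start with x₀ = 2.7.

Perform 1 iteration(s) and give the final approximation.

f(x) = ln(x) - 1
f'(x) = 1/x
x₀ = 2.7

Newton-Raphson formula: x_{n+1} = x_n - f(x_n)/f'(x_n)

Iteration 1:
  f(2.700000) = -0.006748
  f'(2.700000) = 0.370370
  x_1 = 2.700000 - (-0.006748)/0.370370 = 2.718220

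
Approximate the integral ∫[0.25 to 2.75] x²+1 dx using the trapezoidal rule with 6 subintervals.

f(x) = x²+1
a = 0.25, b = 2.75, n = 6
h = (b - a)/n = 0.416667

Trapezoidal rule: (h/2)[f(x₀) + 2f(x₁) + 2f(x₂) + ... + f(xₙ)]

x_0 = 0.2500, f(x_0) = 1.062500, coefficient = 1
x_1 = 0.6667, f(x_1) = 1.444444, coefficient = 2
x_2 = 1.0833, f(x_2) = 2.173611, coefficient = 2
x_3 = 1.5000, f(x_3) = 3.250000, coefficient = 2
x_4 = 1.9167, f(x_4) = 4.673611, coefficient = 2
x_5 = 2.3333, f(x_5) = 6.444444, coefficient = 2
x_6 = 2.7500, f(x_6) = 8.562500, coefficient = 1

I ≈ (0.416667/2) × 45.597222 = 9.499421
Exact value: 9.427083
Error: 0.072338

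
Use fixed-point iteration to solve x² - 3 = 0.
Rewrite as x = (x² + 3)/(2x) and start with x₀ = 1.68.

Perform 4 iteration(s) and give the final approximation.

Equation: x² - 3 = 0
Fixed-point form: x = (x² + 3)/(2x)
x₀ = 1.68

x_1 = g(1.680000) = 1.732857
x_2 = g(1.732857) = 1.732051
x_3 = g(1.732051) = 1.732051
x_4 = g(1.732051) = 1.732051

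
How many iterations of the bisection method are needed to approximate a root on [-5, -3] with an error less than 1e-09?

We need (b-a)/2^n ≤ 1e-09
(-3 - (-5))/2^n ≤ 1e-09
2/2^n ≤ 1e-09
2^n ≥ 2000000000
n ≥ log₂(2000000000) = 30.90
n ≥ 31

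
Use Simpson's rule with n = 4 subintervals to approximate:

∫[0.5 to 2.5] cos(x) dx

f(x) = cos(x)
a = 0.5, b = 2.5, n = 4
h = (b - a)/n = 0.500000

Simpson's rule: (h/3)[f(x₀) + 4f(x₁) + 2f(x₂) + ... + f(xₙ)]

x_0 = 0.5000, f(x_0) = 0.877583, coefficient = 1
x_1 = 1.0000, f(x_1) = 0.540302, coefficient = 4
x_2 = 1.5000, f(x_2) = 0.070737, coefficient = 2
x_3 = 2.0000, f(x_3) = -0.416147, coefficient = 4
x_4 = 2.5000, f(x_4) = -0.801144, coefficient = 1

I ≈ (0.500000/3) × 0.714535 = 0.119089
Exact value: 0.119047
Error: 0.000043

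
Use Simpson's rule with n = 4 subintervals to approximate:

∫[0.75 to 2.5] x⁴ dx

f(x) = x⁴
a = 0.75, b = 2.5, n = 4
h = (b - a)/n = 0.437500

Simpson's rule: (h/3)[f(x₀) + 4f(x₁) + 2f(x₂) + ... + f(xₙ)]

x_0 = 0.7500, f(x_0) = 0.316406, coefficient = 1
x_1 = 1.1875, f(x_1) = 1.988541, coefficient = 4
x_2 = 1.6250, f(x_2) = 6.972900, coefficient = 2
x_3 = 2.0625, f(x_3) = 18.095718, coefficient = 4
x_4 = 2.5000, f(x_4) = 39.062500, coefficient = 1

I ≈ (0.437500/3) × 133.661743 = 19.492338
Exact value: 19.483789
Error: 0.008548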